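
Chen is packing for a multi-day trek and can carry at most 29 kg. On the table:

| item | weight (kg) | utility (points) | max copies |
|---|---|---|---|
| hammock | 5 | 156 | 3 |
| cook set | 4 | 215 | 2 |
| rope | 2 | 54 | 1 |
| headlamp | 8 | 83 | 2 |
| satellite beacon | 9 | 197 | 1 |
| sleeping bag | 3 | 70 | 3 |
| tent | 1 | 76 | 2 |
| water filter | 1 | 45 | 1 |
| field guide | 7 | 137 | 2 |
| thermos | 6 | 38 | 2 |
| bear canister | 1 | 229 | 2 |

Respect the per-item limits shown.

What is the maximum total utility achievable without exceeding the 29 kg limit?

1562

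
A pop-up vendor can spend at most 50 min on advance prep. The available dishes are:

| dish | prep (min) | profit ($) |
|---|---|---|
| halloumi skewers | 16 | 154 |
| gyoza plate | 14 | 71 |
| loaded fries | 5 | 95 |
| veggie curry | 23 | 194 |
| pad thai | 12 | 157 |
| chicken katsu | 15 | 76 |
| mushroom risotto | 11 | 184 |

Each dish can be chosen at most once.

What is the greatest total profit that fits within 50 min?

590

Ranking by ratio (profit/min): loaded fries 19.00, mushroom risotto 16.73, pad thai 13.08, halloumi skewers 9.62.
Taking halloumi skewers + loaded fries + pad thai + mushroom risotto: 44 min used, 590 in profit.
Next best is veggie curry + pad thai + mushroom risotto at 535 (46 min) — short by 55.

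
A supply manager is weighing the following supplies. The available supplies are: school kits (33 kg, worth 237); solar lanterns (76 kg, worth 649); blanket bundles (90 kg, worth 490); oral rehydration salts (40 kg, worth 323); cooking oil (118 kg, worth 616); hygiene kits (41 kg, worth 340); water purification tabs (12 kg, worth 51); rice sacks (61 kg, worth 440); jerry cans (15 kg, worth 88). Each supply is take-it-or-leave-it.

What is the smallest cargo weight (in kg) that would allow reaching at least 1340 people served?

Minimise kg subject to total people served ≥ 1340.
Taking solar lanterns + oral rehydration salts + hygiene kits + water purification tabs gives 1363 (≥ 1340) for 169 kg.
Below 169 kg the best achievable stays under 1340.

169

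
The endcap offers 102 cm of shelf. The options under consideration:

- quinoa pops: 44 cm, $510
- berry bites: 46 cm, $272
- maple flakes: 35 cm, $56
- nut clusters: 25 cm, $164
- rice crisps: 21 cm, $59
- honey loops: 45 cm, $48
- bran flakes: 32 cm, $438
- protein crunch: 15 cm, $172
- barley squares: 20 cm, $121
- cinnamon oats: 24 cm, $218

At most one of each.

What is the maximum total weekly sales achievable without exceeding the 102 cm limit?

Greedy by ratio would take quinoa pops + bran flakes + protein crunch: 91 cm used, total 1120.
Dropping protein crunch frees 15 cm; slotting in cinnamon oats (24 cm) lifts the total to 1166 at 100 cm.
No other feasible combination exceeds 1166.

1166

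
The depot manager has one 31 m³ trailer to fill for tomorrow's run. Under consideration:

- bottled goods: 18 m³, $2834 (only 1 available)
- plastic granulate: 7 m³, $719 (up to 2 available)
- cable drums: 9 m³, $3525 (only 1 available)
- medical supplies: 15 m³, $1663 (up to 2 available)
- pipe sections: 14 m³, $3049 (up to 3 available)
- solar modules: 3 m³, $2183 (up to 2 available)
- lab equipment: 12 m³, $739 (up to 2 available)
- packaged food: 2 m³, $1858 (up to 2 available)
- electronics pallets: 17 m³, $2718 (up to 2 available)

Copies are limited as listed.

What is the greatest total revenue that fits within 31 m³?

Filling by ratio: plastic granulate + cable drums + 2×solar modules + 2×packaged food for 12326, with 5 m³ left unused.
Dropping plastic granulate and packaged food frees 9 m³; slotting in pipe sections (14 m³) lifts the total to 12798 at 31 m³.

12798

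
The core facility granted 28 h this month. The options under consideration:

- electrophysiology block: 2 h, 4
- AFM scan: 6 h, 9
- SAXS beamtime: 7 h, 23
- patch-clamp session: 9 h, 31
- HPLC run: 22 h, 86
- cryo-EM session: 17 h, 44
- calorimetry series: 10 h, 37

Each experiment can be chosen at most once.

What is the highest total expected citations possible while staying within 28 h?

95

Ranking by ratio (expected citations/h): HPLC run 3.91, calorimetry series 3.70, patch-clamp session 3.44.
A density-first pass picks electrophysiology block + HPLC run — 90 at 24 h.
Replace electrophysiology block with AFM scan: the trade gains 5 net, giving 95 at 28 h.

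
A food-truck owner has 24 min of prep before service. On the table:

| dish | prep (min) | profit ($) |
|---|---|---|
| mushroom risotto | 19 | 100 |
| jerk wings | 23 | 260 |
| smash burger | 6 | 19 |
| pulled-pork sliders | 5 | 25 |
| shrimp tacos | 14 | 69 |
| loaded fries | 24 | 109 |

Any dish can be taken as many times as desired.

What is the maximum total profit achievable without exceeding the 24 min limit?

260

The ratio ordering already packs tightly: jerk wings, 23 min, 260.
No other feasible combination exceeds 260.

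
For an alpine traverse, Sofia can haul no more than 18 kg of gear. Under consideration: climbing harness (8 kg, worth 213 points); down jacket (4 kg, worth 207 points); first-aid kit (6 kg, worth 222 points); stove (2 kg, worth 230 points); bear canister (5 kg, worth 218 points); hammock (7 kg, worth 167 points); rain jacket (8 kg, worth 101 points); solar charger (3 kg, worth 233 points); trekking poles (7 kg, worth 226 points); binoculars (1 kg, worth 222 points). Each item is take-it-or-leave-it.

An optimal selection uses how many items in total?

5

Optimal total is 1129.
For example stove + bear canister + solar charger + trekking poles + binoculars achieves it, using 18 kg.
Any selection reaching 1129 contains exactly 5 items.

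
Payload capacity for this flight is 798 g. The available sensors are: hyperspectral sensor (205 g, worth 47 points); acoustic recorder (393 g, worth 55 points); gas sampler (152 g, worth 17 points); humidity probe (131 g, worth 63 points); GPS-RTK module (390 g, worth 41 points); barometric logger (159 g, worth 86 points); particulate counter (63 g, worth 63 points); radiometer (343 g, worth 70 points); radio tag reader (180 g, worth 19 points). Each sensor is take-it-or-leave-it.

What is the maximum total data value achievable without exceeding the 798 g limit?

282

Greedy by ratio would take hyperspectral sensor + gas sampler + humidity probe + barometric logger + particulate counter: 710 g used, total 276.
Replace hyperspectral sensor and gas sampler with radiometer: the trade gains 6 net, giving 282 at 696 g.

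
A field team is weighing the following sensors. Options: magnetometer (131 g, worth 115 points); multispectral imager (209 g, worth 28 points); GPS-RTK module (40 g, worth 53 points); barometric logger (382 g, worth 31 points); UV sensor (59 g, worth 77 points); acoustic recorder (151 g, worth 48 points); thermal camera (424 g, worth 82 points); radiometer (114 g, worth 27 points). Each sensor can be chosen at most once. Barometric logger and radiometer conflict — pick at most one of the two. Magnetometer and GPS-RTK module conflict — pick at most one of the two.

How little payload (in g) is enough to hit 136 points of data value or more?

Look for the lowest-payload combination reaching 136.
magnetometer + UV sensor: 192 data value at 190 g.
No combination under 190 g hits 136.

190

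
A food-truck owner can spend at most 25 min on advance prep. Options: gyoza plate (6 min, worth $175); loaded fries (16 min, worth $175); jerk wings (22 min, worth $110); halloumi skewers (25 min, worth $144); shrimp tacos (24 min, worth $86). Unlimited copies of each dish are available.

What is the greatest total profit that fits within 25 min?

700

Best packing: 4×gyoza plate — 24 min, 700 total.
No other feasible combination exceeds 700.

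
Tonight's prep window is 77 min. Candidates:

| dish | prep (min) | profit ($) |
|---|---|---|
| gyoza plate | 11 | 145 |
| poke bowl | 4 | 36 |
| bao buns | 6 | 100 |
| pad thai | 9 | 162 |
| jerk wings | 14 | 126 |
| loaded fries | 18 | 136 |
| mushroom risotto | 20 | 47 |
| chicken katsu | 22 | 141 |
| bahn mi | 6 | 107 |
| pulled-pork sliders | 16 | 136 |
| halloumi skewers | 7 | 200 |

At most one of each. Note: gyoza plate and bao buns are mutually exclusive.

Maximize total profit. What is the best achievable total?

Bao buns + pad thai + jerk wings + loaded fries + bahn mi + pulled-pork sliders + halloumi skewers uses 76 of the 77 min and totals 967.
An exhaustive check of the 2048 subsets confirms 967.

967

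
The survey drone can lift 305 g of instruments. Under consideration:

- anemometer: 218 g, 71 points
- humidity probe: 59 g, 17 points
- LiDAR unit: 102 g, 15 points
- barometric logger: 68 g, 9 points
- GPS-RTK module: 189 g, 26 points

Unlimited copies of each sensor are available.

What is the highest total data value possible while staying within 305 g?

By data value per g: anemometer 0.33, humidity probe 0.29, LiDAR unit 0.15 lead.
Anemometer + humidity probe uses 277 of the 305 g and totals 88.

88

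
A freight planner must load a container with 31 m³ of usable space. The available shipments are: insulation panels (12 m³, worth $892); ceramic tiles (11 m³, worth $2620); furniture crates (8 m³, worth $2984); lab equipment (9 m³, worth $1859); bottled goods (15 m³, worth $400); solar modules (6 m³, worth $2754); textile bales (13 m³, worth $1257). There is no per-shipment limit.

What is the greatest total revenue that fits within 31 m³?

The ratio ordering already packs tightly: 5×solar modules, 30 m³, 13770.

13770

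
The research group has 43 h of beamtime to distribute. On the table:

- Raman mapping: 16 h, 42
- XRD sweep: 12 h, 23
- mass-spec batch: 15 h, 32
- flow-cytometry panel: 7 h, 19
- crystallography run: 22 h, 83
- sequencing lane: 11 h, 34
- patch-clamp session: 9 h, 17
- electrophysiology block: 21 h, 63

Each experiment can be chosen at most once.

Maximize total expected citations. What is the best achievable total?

The ratio heuristic lands on flow-cytometry panel + crystallography run + sequencing lane (136) but leaves 3 h idle.
Replace flow-cytometry panel and sequencing lane with electrophysiology block: the trade gains 10 net, giving 146 at 43 h.
Every other selection either busts 43 h or fails to beat 146.

146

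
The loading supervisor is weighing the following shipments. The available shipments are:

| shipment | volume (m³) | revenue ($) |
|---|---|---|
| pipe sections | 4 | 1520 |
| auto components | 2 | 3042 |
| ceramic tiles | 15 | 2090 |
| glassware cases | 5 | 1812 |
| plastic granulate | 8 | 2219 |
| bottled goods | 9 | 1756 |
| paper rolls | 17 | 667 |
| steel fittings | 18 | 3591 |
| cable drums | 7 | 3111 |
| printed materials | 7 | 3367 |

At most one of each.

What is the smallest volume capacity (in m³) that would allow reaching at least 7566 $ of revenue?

13

Minimise m³ subject to total revenue ≥ 7566.
Taking pipe sections + auto components + cable drums gives 7673 (≥ 7566) for 13 m³.
No combination under 13 m³ hits 7566.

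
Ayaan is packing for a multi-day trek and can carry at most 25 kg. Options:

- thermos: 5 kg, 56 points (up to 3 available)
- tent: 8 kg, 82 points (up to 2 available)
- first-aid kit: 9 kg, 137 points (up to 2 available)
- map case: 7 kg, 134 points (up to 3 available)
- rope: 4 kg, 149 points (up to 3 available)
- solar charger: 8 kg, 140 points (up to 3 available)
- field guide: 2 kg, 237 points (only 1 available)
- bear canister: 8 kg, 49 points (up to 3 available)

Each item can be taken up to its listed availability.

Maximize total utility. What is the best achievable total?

By utility per kg: field guide 118.50, rope 37.25, map case 19.14 lead.
Greedy by ratio would take map case + 3×rope + field guide: 21 kg used, total 818.
Dropping map case frees 7 kg; slotting in solar charger (8 kg) lifts the total to 824 at 22 kg.
No other feasible combination exceeds 824.

824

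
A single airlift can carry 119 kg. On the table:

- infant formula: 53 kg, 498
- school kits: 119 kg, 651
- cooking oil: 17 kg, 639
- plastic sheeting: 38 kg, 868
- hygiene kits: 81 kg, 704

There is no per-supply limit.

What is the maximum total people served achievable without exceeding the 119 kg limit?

Density check — cooking oil 37.59, plastic sheeting 22.84, infant formula 9.40, hygiene kits 8.69 are the best per kg.
Taking 7×cooking oil: 119 kg used, 4473 in people served.
Every other selection either busts 119 kg or fails to beat 4473.

4473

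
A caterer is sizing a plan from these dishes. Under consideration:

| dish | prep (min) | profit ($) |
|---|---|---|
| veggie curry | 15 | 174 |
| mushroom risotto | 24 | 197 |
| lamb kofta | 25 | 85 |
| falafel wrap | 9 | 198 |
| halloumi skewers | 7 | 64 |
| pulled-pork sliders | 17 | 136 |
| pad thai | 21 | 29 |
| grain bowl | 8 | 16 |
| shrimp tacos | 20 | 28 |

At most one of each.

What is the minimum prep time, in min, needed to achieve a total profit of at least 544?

48

Need the lightest bundle worth ≥ 544.
veggie curry + mushroom risotto + falafel wrap: 569 profit at 48 min.
Below 48 min the best achievable stays under 544.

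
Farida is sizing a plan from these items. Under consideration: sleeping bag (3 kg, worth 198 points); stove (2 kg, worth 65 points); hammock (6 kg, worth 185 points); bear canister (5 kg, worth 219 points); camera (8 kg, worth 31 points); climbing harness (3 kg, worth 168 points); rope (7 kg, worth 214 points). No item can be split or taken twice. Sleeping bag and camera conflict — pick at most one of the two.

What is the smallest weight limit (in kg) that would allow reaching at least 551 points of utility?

Look for the lowest-weight combination reaching 551.
Taking sleeping bag + bear canister + climbing harness gives 585 (≥ 551) for 11 kg.
No combination under 11 kg hits 551.

11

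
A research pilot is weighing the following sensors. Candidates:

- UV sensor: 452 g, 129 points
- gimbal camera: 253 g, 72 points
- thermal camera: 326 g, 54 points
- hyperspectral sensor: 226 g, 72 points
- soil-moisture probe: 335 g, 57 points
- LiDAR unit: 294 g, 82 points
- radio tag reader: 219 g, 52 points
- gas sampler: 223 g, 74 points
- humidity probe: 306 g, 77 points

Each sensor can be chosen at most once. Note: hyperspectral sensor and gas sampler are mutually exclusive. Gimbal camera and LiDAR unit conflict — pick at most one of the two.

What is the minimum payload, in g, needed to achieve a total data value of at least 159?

600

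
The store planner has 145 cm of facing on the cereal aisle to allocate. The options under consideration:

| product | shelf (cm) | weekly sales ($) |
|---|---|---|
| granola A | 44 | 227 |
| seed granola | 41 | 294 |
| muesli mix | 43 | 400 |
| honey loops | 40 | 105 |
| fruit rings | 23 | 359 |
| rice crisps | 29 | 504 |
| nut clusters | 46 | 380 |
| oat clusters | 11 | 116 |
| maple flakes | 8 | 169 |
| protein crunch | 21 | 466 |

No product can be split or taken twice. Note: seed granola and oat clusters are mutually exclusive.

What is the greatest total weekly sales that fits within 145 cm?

Muesli mix + fruit rings + rice crisps + oat clusters + maple flakes + protein crunch uses 135 of the 145 cm and totals 2014.
The closest alternative, fruit rings + rice crisps + nut clusters + oat clusters + maple flakes + protein crunch, reaches only 1994.

2014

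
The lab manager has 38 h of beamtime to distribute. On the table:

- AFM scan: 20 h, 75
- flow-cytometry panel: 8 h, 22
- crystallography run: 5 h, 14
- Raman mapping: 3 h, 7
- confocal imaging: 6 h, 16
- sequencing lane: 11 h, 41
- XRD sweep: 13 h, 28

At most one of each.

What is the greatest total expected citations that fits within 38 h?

132

By expected citations per h: AFM scan 3.75, sequencing lane 3.73, crystallography run 2.80 lead.
Filling by ratio: AFM scan + crystallography run + sequencing lane for 130, with 2 h left unused.
Dropping crystallography run frees 5 h; slotting in confocal imaging (6 h) lifts the total to 132 at 37 h.
The spare 1 h is too small for any remaining experiment, and no exchange beats 132.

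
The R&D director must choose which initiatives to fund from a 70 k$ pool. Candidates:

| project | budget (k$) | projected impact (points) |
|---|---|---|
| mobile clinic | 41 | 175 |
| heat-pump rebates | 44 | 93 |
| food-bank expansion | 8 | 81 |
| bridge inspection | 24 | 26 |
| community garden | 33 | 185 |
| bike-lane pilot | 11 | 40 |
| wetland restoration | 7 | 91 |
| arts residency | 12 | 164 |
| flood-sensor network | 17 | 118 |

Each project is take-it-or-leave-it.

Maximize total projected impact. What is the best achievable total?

Filling by ratio: food-bank expansion + bike-lane pilot + wetland restoration + arts residency + flood-sensor network for 494, with 15 k$ left unused.
Replace food-bank expansion and bike-lane pilot with community garden: the trade gains 64 net, giving 558 at 69 k$.
An exhaustive check of the 512 subsets confirms 558.

558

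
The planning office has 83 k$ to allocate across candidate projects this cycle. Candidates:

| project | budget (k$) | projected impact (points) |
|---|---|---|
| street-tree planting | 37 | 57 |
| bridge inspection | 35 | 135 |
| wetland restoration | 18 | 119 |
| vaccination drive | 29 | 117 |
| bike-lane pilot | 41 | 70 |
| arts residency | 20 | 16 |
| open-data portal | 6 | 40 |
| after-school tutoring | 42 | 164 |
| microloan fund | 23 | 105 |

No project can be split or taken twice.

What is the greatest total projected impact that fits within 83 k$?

Taking the top-ratio projects first gives wetland restoration + vaccination drive + open-data portal + microloan fund for 381 (76 k$).
The 29 k$ tied up in vaccination drive is better spent on bridge inspection — total rises to 399 (82 k$).

399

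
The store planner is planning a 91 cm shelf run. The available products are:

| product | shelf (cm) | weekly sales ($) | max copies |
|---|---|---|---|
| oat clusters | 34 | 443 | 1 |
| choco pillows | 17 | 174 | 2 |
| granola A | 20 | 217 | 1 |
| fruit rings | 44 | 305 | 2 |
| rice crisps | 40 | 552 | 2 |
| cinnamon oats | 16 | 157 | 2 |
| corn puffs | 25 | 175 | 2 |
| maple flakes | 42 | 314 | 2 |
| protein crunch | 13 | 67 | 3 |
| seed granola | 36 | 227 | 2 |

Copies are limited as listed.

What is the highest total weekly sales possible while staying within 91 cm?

Filling by ratio: 2×rice crisps for 1104, with 11 cm left unused.
Replace rice crisps with oat clusters + choco pillows: the trade gains 65 net, giving 1169 at 91 cm.

1169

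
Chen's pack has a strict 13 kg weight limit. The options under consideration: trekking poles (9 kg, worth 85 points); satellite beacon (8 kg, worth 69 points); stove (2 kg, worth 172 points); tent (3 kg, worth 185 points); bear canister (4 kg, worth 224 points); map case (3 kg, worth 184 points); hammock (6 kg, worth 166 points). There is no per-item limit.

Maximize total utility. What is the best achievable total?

A density-first pass picks 6×stove — 1032 at 12 kg.
Replace stove with tent: the trade gains 13 net, giving 1045 at 13 kg.
Every other selection either busts 13 kg or fails to beat 1045.

1045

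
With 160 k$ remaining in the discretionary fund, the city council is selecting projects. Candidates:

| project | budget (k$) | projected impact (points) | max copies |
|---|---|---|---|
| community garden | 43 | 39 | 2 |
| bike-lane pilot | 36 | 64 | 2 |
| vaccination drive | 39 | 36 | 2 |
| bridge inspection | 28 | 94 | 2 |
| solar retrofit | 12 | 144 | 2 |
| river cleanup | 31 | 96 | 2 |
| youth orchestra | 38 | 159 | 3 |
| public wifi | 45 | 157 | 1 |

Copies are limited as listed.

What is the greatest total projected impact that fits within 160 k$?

Ranking by ratio (projected impact/k$): solar retrofit 12.00, youth orchestra 4.18, public wifi 3.49, bridge inspection 3.36.
Taking the top-ratio projects first gives 2×solar retrofit + 3×youth orchestra for 765 (138 k$).
The 38 k$ tied up in youth orchestra is better spent on bridge inspection + river cleanup — total rises to 796 (159 k$).
Nothing else within 160 k$ beats 796.

796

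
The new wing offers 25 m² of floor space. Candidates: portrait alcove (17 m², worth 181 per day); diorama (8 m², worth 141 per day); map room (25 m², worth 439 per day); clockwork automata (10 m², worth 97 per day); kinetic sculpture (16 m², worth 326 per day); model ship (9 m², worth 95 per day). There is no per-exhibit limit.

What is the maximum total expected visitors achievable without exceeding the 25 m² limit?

467

Taking diorama + kinetic sculpture: 24 m² used, 467 in expected visitors.
No other feasible combination exceeds 467.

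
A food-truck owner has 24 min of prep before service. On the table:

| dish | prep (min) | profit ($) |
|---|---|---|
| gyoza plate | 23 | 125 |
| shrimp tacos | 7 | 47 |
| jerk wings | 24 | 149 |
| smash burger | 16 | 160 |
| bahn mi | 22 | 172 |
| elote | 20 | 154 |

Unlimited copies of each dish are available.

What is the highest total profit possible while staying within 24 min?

The ratio ordering already packs tightly: shrimp tacos + smash burger, 23 min, 207.
No other feasible combination exceeds 207.

207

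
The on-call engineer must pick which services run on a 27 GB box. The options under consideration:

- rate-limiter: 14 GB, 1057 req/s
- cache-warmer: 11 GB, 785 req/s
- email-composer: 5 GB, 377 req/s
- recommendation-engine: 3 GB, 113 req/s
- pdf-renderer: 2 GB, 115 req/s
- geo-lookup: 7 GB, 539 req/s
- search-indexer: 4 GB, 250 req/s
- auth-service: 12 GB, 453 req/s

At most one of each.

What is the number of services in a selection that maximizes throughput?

3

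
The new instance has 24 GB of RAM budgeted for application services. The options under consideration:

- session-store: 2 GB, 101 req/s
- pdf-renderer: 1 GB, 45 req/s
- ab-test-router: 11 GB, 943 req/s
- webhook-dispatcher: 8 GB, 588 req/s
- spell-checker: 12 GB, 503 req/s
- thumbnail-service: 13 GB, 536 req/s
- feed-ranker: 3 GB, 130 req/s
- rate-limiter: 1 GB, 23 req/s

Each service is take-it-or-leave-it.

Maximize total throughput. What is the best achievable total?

1762

A density-first pass picks session-store + pdf-renderer + ab-test-router + webhook-dispatcher + rate-limiter — 1700 at 23 GB.
Replace pdf-renderer and rate-limiter with feed-ranker: the trade gains 62 net, giving 1762 at 24 GB.
No other feasible combination exceeds 1762.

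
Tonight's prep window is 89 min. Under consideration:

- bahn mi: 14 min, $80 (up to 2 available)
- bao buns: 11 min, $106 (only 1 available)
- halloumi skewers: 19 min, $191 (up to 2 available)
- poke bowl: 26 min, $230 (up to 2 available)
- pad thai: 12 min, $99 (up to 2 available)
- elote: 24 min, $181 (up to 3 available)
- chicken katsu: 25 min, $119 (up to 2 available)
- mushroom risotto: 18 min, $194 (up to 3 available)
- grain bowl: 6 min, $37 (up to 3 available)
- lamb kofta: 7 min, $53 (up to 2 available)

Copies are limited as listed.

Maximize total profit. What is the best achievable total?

By profit per min: mushroom risotto 10.78, halloumi skewers 10.05, bao buns 9.64 lead.
A density-first pass picks bao buns + halloumi skewers + 3×mushroom risotto — 879 at 84 min.
The 19 min tied up in halloumi skewers is better spent on 2×pad thai — total rises to 886 (89 min).

886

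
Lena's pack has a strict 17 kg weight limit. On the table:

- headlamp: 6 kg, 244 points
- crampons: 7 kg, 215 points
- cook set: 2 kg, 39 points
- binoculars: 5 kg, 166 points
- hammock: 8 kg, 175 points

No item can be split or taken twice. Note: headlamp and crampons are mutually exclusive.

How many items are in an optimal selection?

3

Best achievable utility is 458.
headlamp + cook set + hammock hits 458 at 16 kg.
All optima have 3 items.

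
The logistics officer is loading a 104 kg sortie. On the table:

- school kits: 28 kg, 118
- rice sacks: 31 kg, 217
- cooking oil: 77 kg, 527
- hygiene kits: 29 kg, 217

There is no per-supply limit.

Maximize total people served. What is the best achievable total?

651

Ranking by ratio (people served/kg): hygiene kits 7.48, rice sacks 7.00, cooking oil 6.84, school kits 4.21.
Best packing: 3×rice sacks — 93 kg, 651 total.
That's the maximum — no swap from here does better than 651.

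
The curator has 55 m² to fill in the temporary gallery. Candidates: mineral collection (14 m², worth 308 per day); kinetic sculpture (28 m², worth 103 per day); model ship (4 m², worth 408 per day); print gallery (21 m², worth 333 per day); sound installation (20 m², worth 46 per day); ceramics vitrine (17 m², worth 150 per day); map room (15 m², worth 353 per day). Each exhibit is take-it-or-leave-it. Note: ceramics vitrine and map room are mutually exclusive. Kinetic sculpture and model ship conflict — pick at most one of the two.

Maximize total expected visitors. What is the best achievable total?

Mineral collection + model ship + print gallery + map room uses 54 of the 55 m² and totals 1402.
An exhaustive check of the 128 subsets confirms 1402.

1402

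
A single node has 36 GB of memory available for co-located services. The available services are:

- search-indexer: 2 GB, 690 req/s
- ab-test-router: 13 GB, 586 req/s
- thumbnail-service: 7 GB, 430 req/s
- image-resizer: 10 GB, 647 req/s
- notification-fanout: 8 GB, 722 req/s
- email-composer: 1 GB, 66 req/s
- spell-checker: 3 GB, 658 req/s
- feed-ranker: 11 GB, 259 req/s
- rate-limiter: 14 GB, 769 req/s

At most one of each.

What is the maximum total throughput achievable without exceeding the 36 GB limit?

3335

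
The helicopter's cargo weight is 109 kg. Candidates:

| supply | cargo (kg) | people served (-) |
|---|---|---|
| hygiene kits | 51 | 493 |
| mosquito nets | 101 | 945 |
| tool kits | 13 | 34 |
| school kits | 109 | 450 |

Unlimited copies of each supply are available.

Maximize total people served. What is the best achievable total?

986

2×hygiene kits uses 102 of the 109 kg and totals 986.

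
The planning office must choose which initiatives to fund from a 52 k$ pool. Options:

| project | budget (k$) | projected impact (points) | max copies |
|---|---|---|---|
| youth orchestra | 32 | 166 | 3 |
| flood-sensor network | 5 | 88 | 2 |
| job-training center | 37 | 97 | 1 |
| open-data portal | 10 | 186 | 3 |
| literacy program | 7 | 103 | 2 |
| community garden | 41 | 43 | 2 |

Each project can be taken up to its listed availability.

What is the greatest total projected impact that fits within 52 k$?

852

By projected impact per k$: open-data portal 18.60, flood-sensor network 17.60, literacy program 14.71 lead.
Greedy by ratio would take 2×flood-sensor network + 3×open-data portal + literacy program: 47 k$ used, total 837.
Replace flood-sensor network with literacy program: the trade gains 15 net, giving 852 at 49 k$.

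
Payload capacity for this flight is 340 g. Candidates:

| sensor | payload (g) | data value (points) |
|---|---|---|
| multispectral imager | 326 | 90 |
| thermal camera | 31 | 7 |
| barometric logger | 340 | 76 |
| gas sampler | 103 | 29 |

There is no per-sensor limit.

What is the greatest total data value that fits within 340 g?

94

Best packing: thermal camera + 3×gas sampler — 340 g, 94 total.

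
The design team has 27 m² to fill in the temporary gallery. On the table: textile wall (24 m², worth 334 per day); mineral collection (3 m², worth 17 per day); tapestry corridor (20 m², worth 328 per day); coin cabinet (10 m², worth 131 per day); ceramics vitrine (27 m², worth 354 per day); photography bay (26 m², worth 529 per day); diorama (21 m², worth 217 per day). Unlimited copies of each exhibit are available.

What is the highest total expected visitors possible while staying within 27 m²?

Best packing: photography bay — 26 m², 529 total.
Every other selection either busts 27 m² or fails to beat 529.

529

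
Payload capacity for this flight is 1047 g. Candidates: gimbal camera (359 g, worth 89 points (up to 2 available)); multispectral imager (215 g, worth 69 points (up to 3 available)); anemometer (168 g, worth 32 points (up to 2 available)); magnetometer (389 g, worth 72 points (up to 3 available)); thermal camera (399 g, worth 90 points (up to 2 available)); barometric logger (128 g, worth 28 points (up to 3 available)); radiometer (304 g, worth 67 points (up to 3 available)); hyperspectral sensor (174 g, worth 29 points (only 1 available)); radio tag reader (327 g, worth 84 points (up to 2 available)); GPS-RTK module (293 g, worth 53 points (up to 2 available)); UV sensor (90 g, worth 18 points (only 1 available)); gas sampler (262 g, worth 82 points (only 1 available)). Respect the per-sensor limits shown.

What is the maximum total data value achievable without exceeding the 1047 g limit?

By data value per g: multispectral imager 0.32, gas sampler 0.31, radio tag reader 0.26 lead.
3×multispectral imager + barometric logger + gas sampler uses 1035 of the 1047 g and totals 317.
The spare 12 g is too small for any remaining sensor, and no exchange beats 317.

317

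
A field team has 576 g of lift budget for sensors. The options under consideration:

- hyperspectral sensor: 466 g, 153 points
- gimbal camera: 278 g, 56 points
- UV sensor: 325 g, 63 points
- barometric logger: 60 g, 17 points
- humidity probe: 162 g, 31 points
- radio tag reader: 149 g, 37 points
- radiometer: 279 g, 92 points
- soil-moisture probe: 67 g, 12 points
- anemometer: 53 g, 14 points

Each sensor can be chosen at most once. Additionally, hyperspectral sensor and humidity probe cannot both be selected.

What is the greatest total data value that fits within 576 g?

170

Filling by ratio: barometric logger + radio tag reader + radiometer + anemometer for 160, with 35 g left unused.
Dropping radio tag reader and radiometer and anemometer frees 481 g; slotting in hyperspectral sensor (466 g) lifts the total to 170 at 526 g.
Next best is hyperspectral sensor + anemometer at 167 (519 g) — short by 3.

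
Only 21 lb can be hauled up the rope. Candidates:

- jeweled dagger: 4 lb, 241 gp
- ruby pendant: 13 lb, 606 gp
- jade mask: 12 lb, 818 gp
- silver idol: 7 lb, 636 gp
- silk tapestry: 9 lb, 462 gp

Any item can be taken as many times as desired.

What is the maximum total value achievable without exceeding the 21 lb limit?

Density check — silver idol 90.86, jade mask 68.17, jeweled dagger 60.25, silk tapestry 51.33 are the best per lb.
The ratio ordering already packs tightly: 3×silver idol, 21 lb, 1908.
No other feasible combination exceeds 1908.

1908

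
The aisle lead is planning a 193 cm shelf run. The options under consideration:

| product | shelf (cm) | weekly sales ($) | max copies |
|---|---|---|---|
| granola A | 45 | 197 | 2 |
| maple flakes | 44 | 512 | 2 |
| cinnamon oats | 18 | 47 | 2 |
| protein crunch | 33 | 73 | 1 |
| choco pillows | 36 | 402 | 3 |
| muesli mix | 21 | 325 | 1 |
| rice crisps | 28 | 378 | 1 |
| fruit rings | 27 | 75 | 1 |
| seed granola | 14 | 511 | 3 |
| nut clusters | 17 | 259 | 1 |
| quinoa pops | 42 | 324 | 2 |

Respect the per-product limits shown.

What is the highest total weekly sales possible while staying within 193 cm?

3409

The ratio ordering already packs tightly: maple flakes + choco pillows + muesli mix + rice crisps + 3×seed granola + nut clusters, 188 cm, 3409.
Every other selection either busts 193 cm or exceeds an availability limit or fails to beat 3409.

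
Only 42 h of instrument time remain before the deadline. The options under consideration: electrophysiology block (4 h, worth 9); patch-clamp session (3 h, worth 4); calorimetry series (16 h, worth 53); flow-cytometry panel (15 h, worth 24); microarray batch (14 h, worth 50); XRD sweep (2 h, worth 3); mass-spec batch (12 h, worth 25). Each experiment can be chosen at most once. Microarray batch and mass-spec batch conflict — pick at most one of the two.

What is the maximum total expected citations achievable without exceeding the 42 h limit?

119

Electrophysiology block + patch-clamp session + calorimetry series + microarray batch + XRD sweep uses 39 of the 42 h and totals 119.
Next best is electrophysiology block + patch-clamp session + calorimetry series + microarray batch at 116 (37 h) — short by 3.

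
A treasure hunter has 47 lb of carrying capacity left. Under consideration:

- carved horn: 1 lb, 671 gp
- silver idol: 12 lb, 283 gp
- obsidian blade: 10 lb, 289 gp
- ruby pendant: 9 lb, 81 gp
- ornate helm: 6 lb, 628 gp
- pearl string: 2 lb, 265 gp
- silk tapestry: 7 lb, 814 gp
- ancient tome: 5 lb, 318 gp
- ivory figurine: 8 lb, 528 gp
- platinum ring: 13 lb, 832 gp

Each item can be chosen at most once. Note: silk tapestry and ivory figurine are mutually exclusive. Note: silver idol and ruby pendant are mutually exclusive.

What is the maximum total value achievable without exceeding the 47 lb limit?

Taking carved horn + obsidian blade + ornate helm + pearl string + silk tapestry + ancient tome + platinum ring: 44 lb used, 3817 in value.
The closest alternative, carved horn + silver idol + ornate helm + pearl string + silk tapestry + ancient tome + platinum ring, reaches only 3811.

3817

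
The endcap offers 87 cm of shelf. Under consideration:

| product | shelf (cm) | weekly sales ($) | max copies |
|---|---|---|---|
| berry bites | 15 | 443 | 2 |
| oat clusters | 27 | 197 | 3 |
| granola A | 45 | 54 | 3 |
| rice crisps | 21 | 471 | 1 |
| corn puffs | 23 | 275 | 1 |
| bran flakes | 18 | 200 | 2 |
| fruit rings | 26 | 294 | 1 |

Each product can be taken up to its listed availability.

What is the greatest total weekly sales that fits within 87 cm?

Taking the top-ratio products first gives 2×berry bites + rice crisps + corn puffs for 1632 (74 cm).
Dropping corn puffs frees 23 cm; slotting in 2×bran flakes (36 cm) lifts the total to 1757 at 87 cm.
Every other selection either busts 87 cm or exceeds an availability limit or fails to beat 1757.

1757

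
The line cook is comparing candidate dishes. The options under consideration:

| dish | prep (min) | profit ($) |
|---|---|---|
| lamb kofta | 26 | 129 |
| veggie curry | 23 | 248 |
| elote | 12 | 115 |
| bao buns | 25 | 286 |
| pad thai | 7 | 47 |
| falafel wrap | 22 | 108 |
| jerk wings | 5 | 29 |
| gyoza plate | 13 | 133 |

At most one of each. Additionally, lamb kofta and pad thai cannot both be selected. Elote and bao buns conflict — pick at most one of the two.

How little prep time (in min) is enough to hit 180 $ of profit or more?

20

Need the lightest bundle worth ≥ 180.
pad thai + gyoza plate reaches 180 using 20 min.
Below 20 min the best achievable stays under 180.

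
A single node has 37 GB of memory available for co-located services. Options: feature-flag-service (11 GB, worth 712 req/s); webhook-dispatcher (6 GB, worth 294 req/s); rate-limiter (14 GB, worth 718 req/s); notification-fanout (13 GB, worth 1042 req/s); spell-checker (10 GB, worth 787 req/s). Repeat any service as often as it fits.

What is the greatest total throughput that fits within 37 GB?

2871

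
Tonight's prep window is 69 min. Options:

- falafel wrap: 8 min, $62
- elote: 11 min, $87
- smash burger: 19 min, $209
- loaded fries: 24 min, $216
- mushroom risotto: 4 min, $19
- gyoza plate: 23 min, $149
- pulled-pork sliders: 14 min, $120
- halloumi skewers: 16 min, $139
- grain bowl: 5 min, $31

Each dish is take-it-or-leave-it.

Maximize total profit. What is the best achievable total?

632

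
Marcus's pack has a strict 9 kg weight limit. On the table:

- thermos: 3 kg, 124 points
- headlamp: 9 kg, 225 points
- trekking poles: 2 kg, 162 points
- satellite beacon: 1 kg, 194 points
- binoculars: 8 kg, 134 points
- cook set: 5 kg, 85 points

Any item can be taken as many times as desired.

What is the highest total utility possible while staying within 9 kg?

1746

The ratio ordering already packs tightly: 9×satellite beacon, 9 kg, 1746.
No other feasible combination exceeds 1746.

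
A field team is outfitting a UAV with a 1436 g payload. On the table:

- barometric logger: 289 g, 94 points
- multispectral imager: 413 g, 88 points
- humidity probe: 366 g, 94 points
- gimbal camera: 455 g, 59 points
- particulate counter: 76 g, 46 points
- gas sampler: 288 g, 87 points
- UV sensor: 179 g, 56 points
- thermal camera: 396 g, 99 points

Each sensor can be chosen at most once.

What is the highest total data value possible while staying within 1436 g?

420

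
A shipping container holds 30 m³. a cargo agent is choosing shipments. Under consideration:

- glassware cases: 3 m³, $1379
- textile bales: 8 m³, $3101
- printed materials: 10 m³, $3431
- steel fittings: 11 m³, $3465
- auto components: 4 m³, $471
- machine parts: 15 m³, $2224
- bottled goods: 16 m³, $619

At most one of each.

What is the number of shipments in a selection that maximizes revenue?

3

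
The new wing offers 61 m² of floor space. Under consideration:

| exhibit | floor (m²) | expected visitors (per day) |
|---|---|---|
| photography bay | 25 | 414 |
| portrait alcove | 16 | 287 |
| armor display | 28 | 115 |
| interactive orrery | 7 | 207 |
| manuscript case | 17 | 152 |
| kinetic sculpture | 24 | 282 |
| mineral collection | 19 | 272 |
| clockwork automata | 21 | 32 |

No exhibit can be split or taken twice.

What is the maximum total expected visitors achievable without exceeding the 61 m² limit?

Density check — interactive orrery 29.57, portrait alcove 17.94, photography bay 16.56 are the best per m².
Taking the top-ratio exhibits first gives photography bay + portrait alcove + interactive orrery for 908 (48 m²).
Dropping interactive orrery frees 7 m²; slotting in mineral collection (19 m²) lifts the total to 973 at 60 m².
Nothing else within 61 m² beats 973.

973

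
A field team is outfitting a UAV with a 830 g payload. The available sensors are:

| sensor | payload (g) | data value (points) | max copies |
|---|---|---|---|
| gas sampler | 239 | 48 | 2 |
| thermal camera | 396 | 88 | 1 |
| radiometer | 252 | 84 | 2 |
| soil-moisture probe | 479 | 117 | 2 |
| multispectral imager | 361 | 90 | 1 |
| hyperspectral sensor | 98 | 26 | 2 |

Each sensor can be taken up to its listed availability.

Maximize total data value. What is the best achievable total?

Ranking by ratio (data value/g): radiometer 0.33, hyperspectral sensor 0.27, multispectral imager 0.25, soil-moisture probe 0.24.
Filling by ratio: 2×radiometer + 2×hyperspectral sensor for 220, with 130 g left unused.
Dropping radiometer and hyperspectral sensor frees 350 g; slotting in soil-moisture probe (479 g) lifts the total to 227 at 829 g.
That's the maximum — no swap from here does better than 227.

227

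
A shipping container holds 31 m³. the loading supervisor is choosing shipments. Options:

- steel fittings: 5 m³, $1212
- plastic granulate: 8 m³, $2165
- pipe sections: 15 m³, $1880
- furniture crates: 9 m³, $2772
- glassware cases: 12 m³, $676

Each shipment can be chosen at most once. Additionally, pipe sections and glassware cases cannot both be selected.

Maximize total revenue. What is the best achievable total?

Steel fittings + plastic granulate + furniture crates uses 22 of the 31 m³ and totals 6149.

6149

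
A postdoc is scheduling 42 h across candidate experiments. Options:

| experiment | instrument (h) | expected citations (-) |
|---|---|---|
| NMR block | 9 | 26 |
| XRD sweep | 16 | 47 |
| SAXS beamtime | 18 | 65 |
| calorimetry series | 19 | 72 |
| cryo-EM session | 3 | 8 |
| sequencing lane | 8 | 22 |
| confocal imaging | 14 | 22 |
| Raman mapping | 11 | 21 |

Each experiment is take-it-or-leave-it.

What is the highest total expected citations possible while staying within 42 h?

145

The ratio ordering already packs tightly: SAXS beamtime + calorimetry series + cryo-EM session, 40 h, 145.
Every other selection either busts 42 h or fails to beat 145.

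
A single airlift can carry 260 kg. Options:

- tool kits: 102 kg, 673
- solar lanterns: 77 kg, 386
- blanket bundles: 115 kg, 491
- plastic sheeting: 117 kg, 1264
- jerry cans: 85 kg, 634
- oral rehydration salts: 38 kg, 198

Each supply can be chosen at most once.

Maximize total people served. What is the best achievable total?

2135

Greedy by ratio would take plastic sheeting + jerry cans + oral rehydration salts: 240 kg used, total 2096.
The 85 kg tied up in jerry cans is better spent on tool kits — total rises to 2135 (257 kg).
The spare 3 kg is too small for any remaining supply, and no exchange beats 2135.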